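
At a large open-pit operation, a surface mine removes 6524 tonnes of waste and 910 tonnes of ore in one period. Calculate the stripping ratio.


7.1692

Stripping ratio = waste tonnage / ore tonnage
= 6524 / 910
= 7.1692


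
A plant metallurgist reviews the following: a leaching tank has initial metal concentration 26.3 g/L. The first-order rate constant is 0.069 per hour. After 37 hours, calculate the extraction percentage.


Compute the exponent:
-k * t = -0.069 * 37 = -2.553
Remaining concentration:
C = 26.3 * exp(-2.553)
= 26.3 * 0.07784777202
= 2.047396404 g/L
Extracted = 26.3 - 2.047396404 = 24.2526036 g/L
Extraction % = 24.2526036 / 26.3 * 100
= 92.2152%

92.2152%


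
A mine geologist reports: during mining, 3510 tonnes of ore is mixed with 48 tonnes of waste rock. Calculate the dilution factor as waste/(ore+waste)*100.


1.3491%

Total material = ore + waste
= 3510 + 48 = 3558 tonnes
Dilution = waste / total * 100
= 48 / 3558 * 100
= 0.01349072513 * 100
= 1.3491%


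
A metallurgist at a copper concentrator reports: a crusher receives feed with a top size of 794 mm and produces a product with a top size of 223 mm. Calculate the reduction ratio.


Reduction ratio = feed size / product size
= 794 / 223
= 3.5605

3.5605


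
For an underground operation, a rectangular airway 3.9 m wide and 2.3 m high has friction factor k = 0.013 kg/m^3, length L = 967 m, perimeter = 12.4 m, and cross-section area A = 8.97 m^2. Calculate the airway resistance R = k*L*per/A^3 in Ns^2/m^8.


Compute the numerator:
k * L * per = 0.013 * 967 * 12.4
= 155.8804
Compute the denominator:
A^3 = 8.97^3 = 721.734273
Resistance:
R = 155.8804 / 721.734273
= 0.216 Ns^2/m^8

0.216 Ns^2/m^8


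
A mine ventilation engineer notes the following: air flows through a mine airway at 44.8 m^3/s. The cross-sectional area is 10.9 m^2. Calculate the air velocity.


4.1101 m/s

Velocity = flow rate / cross-sectional area
= 44.8 / 10.9
= 4.1101 m/s


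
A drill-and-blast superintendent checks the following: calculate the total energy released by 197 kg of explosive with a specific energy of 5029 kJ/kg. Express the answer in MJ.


Energy = mass * specific_energy / 1000
= 197 * 5029 / 1000
= 990713 / 1000
= 990.713 MJ

990.713 MJ


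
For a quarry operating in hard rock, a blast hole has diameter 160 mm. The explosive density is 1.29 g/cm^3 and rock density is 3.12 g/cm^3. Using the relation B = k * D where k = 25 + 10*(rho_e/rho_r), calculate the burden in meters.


4.6615 m

First, compute k:
rho_e / rho_r = 1.29 / 3.12 = 0.4134615385
k = 25 + 10 * 0.4134615385 = 29.13461538
Then, compute burden:
B = k * D / 1000 = 29.13461538 * 160 / 1000
= 4661.538462 / 1000
= 4.6615 m


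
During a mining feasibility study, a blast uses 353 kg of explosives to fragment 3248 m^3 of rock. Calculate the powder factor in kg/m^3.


0.1087 kg/m^3

Powder factor = explosive mass / rock volume
= 353 / 3248
= 0.1087 kg/m^3


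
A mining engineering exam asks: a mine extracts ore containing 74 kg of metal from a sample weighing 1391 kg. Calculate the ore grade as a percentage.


Ore grade = (metal mass / ore mass) * 100
= (74 / 1391) * 100
= 0.05319913731 * 100
= 5.3199%

5.3199%


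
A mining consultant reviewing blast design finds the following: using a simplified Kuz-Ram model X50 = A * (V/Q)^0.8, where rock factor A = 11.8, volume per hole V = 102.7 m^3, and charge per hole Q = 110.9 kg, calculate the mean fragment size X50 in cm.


Compute V/Q:
V/Q = 102.7 / 110.9 = 0.9260595131
Raise to the power 0.8:
(V/Q)^0.8 = 0.9260595131^0.8 = 0.9403967466
Multiply by A:
X50 = 11.8 * 0.9403967466
= 11.0967 cm

11.0967 cm


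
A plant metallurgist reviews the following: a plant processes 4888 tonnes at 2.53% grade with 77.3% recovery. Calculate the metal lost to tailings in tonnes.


Total metal in feed:
= 4888 * 2.53 / 100 = 123.6664 tonnes
Metal recovered:
= 123.6664 * 77.3 / 100 = 95.5941272 tonnes
Metal lost to tailings:
= 123.6664 - 95.5941272
= 28.0723 tonnes

28.0723 tonnes


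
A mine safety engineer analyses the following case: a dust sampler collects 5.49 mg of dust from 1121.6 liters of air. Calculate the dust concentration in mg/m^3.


Convert liters to m^3: 1 m^3 = 1000 L
Concentration = mass / volume * 1000
= 5.49 / 1121.6 * 1000
= 0.004894793153 * 1000
= 4.8948 mg/m^3

4.8948 mg/m^3


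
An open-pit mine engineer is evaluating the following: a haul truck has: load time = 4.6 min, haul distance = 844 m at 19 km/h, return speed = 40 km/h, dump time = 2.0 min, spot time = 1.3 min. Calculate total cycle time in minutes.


11.8313 min

Convert haul speed to m/min: 19 * 1000/60 = 316.6666667 m/min
Haul time = 844 / 316.6666667 = 2.665263158 min
Convert return speed to m/min: 40 * 1000/60 = 666.6666667 m/min
Return time = 844 / 666.6666667 = 1.266 min
Total cycle time:
= 4.6 + 2.665263158 + 2.0 + 1.266 + 1.3
= 11.8313 min


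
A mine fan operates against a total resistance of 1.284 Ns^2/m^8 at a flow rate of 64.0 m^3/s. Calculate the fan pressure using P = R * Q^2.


5259.264 Pa

Compute Q^2:
Q^2 = 64.0^2 = 4096.0
Compute pressure:
P = R * Q^2 = 1.284 * 4096.0
= 5259.264 Pa


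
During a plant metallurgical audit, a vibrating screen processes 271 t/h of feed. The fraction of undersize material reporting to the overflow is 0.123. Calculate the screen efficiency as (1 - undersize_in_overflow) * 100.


87.7%

Screen efficiency = (1 - fraction of undersize in overflow) * 100
= (1 - 0.123) * 100
= 0.877 * 100
= 87.7%


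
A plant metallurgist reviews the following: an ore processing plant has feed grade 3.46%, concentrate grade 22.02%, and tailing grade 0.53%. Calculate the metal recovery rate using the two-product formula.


Using the two-product formula:
R = 100 * c * (f - t) / (f * (c - t))
Numerator = 100 * 22.02 * (3.46 - 0.53)
= 100 * 22.02 * 2.93
= 6451.86
Denominator = 3.46 * (22.02 - 0.53)
= 3.46 * 21.49
= 74.3554
R = 6451.86 / 74.3554
= 86.7706%

86.7706%


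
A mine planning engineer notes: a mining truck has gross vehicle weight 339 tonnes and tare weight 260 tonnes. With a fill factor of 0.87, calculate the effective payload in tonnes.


68.73 tonnes

Maximum payload = gross - tare
= 339 - 260 = 79 tonnes
Effective payload = max payload * fill factor
= 79 * 0.87
= 68.73 tonnes


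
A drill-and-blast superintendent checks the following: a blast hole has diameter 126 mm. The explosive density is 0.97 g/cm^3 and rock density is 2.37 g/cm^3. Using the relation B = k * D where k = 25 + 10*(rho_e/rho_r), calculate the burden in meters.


First, compute k:
rho_e / rho_r = 0.97 / 2.37 = 0.4092827004
k = 25 + 10 * 0.4092827004 = 29.092827
Then, compute burden:
B = k * D / 1000 = 29.092827 * 126 / 1000
= 3665.696203 / 1000
= 3.6657 m

3.6657 m


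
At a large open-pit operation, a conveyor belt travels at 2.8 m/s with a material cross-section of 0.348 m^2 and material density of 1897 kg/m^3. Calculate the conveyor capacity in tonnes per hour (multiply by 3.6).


Volumetric flow = speed * area
= 2.8 * 0.348 = 0.9744 m^3/s
Mass flow = volumetric * density
= 0.9744 * 1897 = 1848.4368 kg/s
Convert to t/h: multiply by 3.6
Capacity = 1848.4368 * 3.6
= 6654.3725 t/h

6654.3725 t/h


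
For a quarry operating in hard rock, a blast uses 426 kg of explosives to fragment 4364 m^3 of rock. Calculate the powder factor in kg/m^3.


0.0976 kg/m^3

Powder factor = explosive mass / rock volume
= 426 / 4364
= 0.0976 kg/m^3


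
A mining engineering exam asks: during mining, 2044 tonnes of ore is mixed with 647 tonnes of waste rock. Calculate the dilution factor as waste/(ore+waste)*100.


Total material = ore + waste
= 2044 + 647 = 2691 tonnes
Dilution = waste / total * 100
= 647 / 2691 * 100
= 0.2404310665 * 100
= 24.0431%

24.0431%


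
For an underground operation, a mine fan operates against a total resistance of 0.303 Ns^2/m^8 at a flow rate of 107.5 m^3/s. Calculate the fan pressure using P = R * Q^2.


Compute Q^2:
Q^2 = 107.5^2 = 11556.25
Compute pressure:
P = R * Q^2 = 0.303 * 11556.25
= 3501.5438 Pa

3501.5438 Pa


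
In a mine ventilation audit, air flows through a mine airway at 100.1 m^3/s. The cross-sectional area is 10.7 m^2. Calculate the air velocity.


9.3551 m/s

Velocity = flow rate / cross-sectional area
= 100.1 / 10.7
= 9.3551 m/s


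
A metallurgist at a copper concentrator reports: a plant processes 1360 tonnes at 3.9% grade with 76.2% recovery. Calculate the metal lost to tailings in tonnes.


Total metal in feed:
= 1360 * 3.9 / 100 = 53.04 tonnes
Metal recovered:
= 53.04 * 76.2 / 100 = 40.41648 tonnes
Metal lost to tailings:
= 53.04 - 40.41648
= 12.6235 tonnes

12.6235 tonnes


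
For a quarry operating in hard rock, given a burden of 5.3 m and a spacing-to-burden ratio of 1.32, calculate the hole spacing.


Spacing = burden * ratio
= 5.3 * 1.32
= 6.996 m

6.996 m


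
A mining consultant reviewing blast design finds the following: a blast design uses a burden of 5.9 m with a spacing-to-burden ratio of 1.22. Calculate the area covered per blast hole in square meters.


42.4682 m^2

First, find the spacing:
Spacing = burden * ratio = 5.9 * 1.22
= 7.198 m
Then, calculate the area:
Area = burden * spacing = 5.9 * 7.198
= 42.4682 m^2


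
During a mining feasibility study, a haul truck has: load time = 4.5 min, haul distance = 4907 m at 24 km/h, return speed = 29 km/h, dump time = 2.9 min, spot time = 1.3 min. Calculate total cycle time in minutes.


Convert haul speed to m/min: 24 * 1000/60 = 400 m/min
Haul time = 4907 / 400 = 12.2675 min
Convert return speed to m/min: 29 * 1000/60 = 483.3333333 m/min
Return time = 4907 / 483.3333333 = 10.15241379 min
Total cycle time:
= 4.5 + 12.2675 + 2.9 + 10.15241379 + 1.3
= 31.1199 min

31.1199 min


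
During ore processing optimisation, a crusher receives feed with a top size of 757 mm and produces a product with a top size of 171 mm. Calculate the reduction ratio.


Reduction ratio = feed size / product size
= 757 / 171
= 4.4269

4.4269


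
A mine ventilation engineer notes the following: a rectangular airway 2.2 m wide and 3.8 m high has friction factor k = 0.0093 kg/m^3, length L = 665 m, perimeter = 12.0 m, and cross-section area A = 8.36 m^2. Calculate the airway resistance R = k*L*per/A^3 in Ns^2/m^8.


0.127 Ns^2/m^8

Compute the numerator:
k * L * per = 0.0093 * 665 * 12.0
= 74.214
Compute the denominator:
A^3 = 8.36^3 = 584.277056
Resistance:
R = 74.214 / 584.277056
= 0.127 Ns^2/m^8


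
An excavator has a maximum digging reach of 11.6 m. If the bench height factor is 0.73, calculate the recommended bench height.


8.468 m

Bench height = reach * factor
= 11.6 * 0.73
= 8.468 m


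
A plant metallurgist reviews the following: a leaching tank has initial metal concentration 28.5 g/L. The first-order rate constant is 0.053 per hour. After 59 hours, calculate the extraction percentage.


95.6151%

Compute the exponent:
-k * t = -0.053 * 59 = -3.127
Remaining concentration:
C = 28.5 * exp(-3.127)
= 28.5 * 0.04384914757
= 1.249700706 g/L
Extracted = 28.5 - 1.249700706 = 27.25029929 g/L
Extraction % = 27.25029929 / 28.5 * 100
= 95.6151%


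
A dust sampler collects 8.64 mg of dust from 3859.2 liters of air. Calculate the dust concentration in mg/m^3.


2.2388 mg/m^3

Convert liters to m^3: 1 m^3 = 1000 L
Concentration = mass / volume * 1000
= 8.64 / 3859.2 * 1000
= 0.00223880597 * 1000
= 2.2388 mg/m^3


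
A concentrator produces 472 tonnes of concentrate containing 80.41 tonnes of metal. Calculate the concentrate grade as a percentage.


Grade = (metal in concentrate / concentrate mass) * 100
= (80.41 / 472) * 100
= 0.1703601695 * 100
= 17.036%

17.036%


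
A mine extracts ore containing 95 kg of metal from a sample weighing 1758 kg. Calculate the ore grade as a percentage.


5.4039%

Ore grade = (metal mass / ore mass) * 100
= (95 / 1758) * 100
= 0.05403868032 * 100
= 5.4039%


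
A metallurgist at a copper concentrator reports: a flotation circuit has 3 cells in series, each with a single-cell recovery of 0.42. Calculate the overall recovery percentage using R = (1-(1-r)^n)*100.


Complement of single-cell recovery:
1 - r = 1 - 0.42 = 0.58
Raise to power n:
(1 - r)^3 = 0.58^3 = 0.195112
Overall recovery:
R = (1 - 0.195112) * 100
= 80.4888%

80.4888%


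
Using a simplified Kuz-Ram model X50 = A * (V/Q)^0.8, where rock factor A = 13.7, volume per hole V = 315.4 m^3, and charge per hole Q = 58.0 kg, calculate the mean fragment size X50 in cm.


Compute V/Q:
V/Q = 315.4 / 58.0 = 5.437931034
Raise to the power 0.8:
(V/Q)^0.8 = 5.437931034^0.8 = 3.875671473
Multiply by A:
X50 = 13.7 * 3.875671473
= 53.0967 cm

53.0967 cm


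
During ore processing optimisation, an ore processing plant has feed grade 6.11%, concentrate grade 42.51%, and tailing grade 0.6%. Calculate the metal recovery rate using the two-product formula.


91.4711%

Using the two-product formula:
R = 100 * c * (f - t) / (f * (c - t))
Numerator = 100 * 42.51 * (6.11 - 0.6)
= 100 * 42.51 * 5.51
= 23423.01
Denominator = 6.11 * (42.51 - 0.6)
= 6.11 * 41.91
= 256.0701
R = 23423.01 / 256.0701
= 91.4711%


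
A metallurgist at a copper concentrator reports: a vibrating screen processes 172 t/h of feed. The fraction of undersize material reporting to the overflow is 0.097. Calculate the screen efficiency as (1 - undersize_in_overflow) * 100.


90.3%

Screen efficiency = (1 - fraction of undersize in overflow) * 100
= (1 - 0.097) * 100
= 0.903 * 100
= 90.3%


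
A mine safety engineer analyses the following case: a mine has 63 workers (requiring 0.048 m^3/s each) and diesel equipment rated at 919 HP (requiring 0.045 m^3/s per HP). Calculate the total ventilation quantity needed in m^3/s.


44.379 m^3/s

Airflow for workers:
Q_people = 63 * 0.048 = 3.024 m^3/s
Airflow for diesel equipment:
Q_diesel = 919 * 0.045 = 41.355 m^3/s
Total ventilation:
Q_total = 3.024 + 41.355
= 44.379 m^3/s


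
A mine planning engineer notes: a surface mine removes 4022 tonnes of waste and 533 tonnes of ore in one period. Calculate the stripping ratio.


Stripping ratio = waste tonnage / ore tonnage
= 4022 / 533
= 7.546

7.546


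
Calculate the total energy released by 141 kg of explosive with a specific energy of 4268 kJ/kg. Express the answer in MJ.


Energy = mass * specific_energy / 1000
= 141 * 4268 / 1000
= 601788 / 1000
= 601.788 MJ

601.788 MJ


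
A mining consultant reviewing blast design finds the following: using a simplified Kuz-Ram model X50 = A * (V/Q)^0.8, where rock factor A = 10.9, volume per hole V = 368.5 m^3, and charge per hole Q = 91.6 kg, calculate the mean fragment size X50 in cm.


33.194 cm

Compute V/Q:
V/Q = 368.5 / 91.6 = 4.022925764
Raise to the power 0.8:
(V/Q)^0.8 = 4.022925764^0.8 = 3.045324769
Multiply by A:
X50 = 10.9 * 3.045324769
= 33.194 cm


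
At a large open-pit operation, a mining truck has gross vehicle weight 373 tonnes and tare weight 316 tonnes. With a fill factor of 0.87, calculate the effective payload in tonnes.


49.59 tonnes

Maximum payload = gross - tare
= 373 - 316 = 57 tonnes
Effective payload = max payload * fill factor
= 57 * 0.87
= 49.59 tonnes


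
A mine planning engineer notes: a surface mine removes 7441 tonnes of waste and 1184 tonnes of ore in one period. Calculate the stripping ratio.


6.2846

Stripping ratio = waste tonnage / ore tonnage
= 7441 / 1184
= 6.2846


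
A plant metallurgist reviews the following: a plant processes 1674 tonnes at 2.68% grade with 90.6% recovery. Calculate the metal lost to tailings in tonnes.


Total metal in feed:
= 1674 * 2.68 / 100 = 44.8632 tonnes
Metal recovered:
= 44.8632 * 90.6 / 100 = 40.6460592 tonnes
Metal lost to tailings:
= 44.8632 - 40.6460592
= 4.2171 tonnes

4.2171 tonnes


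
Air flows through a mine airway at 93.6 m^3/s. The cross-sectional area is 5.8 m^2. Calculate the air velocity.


16.1379 m/s

Velocity = flow rate / cross-sectional area
= 93.6 / 5.8
= 16.1379 m/s


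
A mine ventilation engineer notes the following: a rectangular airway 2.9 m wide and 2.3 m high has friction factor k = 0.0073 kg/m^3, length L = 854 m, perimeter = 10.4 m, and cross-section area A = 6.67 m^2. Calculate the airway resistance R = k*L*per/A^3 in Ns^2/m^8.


0.2185 Ns^2/m^8

Compute the numerator:
k * L * per = 0.0073 * 854 * 10.4
= 64.83568
Compute the denominator:
A^3 = 6.67^3 = 296.740963
Resistance:
R = 64.83568 / 296.740963
= 0.2185 Ns^2/m^8


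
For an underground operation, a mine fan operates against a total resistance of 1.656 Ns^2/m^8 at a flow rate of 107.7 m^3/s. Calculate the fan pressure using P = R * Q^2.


19208.4242 Pa

Compute Q^2:
Q^2 = 107.7^2 = 11599.29
Compute pressure:
P = R * Q^2 = 1.656 * 11599.29
= 19208.4242 Pa


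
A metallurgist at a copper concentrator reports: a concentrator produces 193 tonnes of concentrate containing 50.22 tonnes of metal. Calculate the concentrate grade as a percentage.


Grade = (metal in concentrate / concentrate mass) * 100
= (50.22 / 193) * 100
= 0.2602072539 * 100
= 26.0207%

26.0207%


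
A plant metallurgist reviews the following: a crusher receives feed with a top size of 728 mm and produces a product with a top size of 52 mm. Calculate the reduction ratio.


14.0

Reduction ratio = feed size / product size
= 728 / 52
= 14.0


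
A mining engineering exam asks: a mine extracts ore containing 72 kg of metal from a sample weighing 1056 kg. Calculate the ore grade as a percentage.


6.8182%

Ore grade = (metal mass / ore mass) * 100
= (72 / 1056) * 100
= 0.06818181818 * 100
= 6.8182%


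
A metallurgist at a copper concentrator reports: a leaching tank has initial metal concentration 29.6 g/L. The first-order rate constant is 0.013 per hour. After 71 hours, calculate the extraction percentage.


Compute the exponent:
-k * t = -0.013 * 71 = -0.923
Remaining concentration:
C = 29.6 * exp(-0.923)
= 29.6 * 0.3973252755
= 11.76082815 g/L
Extracted = 29.6 - 11.76082815 = 17.83917185 g/L
Extraction % = 17.83917185 / 29.6 * 100
= 60.2675%

60.2675%


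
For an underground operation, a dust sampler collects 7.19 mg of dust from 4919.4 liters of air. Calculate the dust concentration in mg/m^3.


1.4616 mg/m^3

Convert liters to m^3: 1 m^3 = 1000 L
Concentration = mass / volume * 1000
= 7.19 / 4919.4 * 1000
= 0.001461560353 * 1000
= 1.4616 mg/m^3


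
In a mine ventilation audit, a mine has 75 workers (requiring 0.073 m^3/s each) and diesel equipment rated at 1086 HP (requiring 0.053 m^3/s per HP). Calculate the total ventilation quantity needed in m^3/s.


63.033 m^3/s

Airflow for workers:
Q_people = 75 * 0.073 = 5.475 m^3/s
Airflow for diesel equipment:
Q_diesel = 1086 * 0.053 = 57.558 m^3/s
Total ventilation:
Q_total = 5.475 + 57.558
= 63.033 m^3/s


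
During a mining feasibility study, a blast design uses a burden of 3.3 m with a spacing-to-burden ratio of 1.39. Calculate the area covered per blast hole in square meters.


15.1371 m^2

First, find the spacing:
Spacing = burden * ratio = 3.3 * 1.39
= 4.587 m
Then, calculate the area:
Area = burden * spacing = 3.3 * 4.587
= 15.1371 m^2


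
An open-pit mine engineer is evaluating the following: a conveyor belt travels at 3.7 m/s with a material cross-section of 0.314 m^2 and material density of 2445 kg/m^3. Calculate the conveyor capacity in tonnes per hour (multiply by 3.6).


10226.1636 t/h

Volumetric flow = speed * area
= 3.7 * 0.314 = 1.1618 m^3/s
Mass flow = volumetric * density
= 1.1618 * 2445 = 2840.601 kg/s
Convert to t/h: multiply by 3.6
Capacity = 2840.601 * 3.6
= 10226.1636 t/h


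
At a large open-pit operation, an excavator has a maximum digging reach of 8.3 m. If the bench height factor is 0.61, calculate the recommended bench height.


Bench height = reach * factor
= 8.3 * 0.61
= 5.063 m

5.063 m


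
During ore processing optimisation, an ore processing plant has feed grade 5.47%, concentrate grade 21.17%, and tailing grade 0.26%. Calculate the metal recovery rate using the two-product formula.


Using the two-product formula:
R = 100 * c * (f - t) / (f * (c - t))
Numerator = 100 * 21.17 * (5.47 - 0.26)
= 100 * 21.17 * 5.21
= 11029.57
Denominator = 5.47 * (21.17 - 0.26)
= 5.47 * 20.91
= 114.3777
R = 11029.57 / 114.3777
= 96.4311%

96.4311%


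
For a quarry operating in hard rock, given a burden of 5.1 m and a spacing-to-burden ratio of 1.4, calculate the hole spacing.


7.14 m

Spacing = burden * ratio
= 5.1 * 1.4
= 7.14 m


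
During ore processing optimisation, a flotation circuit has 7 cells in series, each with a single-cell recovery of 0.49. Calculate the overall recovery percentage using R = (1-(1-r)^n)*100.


Complement of single-cell recovery:
1 - r = 1 - 0.49 = 0.51
Raise to power n:
(1 - r)^7 = 0.51^7 = 0.008974106779
Overall recovery:
R = (1 - 0.008974106779) * 100
= 99.1026%

99.1026%


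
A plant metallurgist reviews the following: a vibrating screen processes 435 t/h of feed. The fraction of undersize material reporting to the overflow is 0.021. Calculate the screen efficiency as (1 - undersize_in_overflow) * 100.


Screen efficiency = (1 - fraction of undersize in overflow) * 100
= (1 - 0.021) * 100
= 0.979 * 100
= 97.9%

97.9%


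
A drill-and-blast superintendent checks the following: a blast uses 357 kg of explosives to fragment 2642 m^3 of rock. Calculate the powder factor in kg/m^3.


0.1351 kg/m^3

Powder factor = explosive mass / rock volume
= 357 / 2642
= 0.1351 kg/m^3


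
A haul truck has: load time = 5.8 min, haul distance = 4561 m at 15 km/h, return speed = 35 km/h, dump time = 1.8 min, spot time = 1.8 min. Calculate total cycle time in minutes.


35.4629 min

Convert haul speed to m/min: 15 * 1000/60 = 250 m/min
Haul time = 4561 / 250 = 18.244 min
Convert return speed to m/min: 35 * 1000/60 = 583.3333333 m/min
Return time = 4561 / 583.3333333 = 7.818857143 min
Total cycle time:
= 5.8 + 18.244 + 1.8 + 7.818857143 + 1.8
= 35.4629 min


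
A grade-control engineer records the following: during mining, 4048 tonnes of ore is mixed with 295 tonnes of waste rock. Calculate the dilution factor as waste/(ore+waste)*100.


6.7925%

Total material = ore + waste
= 4048 + 295 = 4343 tonnes
Dilution = waste / total * 100
= 295 / 4343 * 100
= 0.06792539719 * 100
= 6.7925%


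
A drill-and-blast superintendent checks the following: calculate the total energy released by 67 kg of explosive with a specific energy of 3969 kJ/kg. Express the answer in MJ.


Energy = mass * specific_energy / 1000
= 67 * 3969 / 1000
= 265923 / 1000
= 265.923 MJ

265.923 MJ


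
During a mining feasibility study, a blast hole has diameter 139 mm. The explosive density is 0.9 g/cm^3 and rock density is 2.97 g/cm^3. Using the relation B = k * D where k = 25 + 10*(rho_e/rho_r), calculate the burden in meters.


3.8962 m

First, compute k:
rho_e / rho_r = 0.9 / 2.97 = 0.303030303
k = 25 + 10 * 0.303030303 = 28.03030303
Then, compute burden:
B = k * D / 1000 = 28.03030303 * 139 / 1000
= 3896.212121 / 1000
= 3.8962 m


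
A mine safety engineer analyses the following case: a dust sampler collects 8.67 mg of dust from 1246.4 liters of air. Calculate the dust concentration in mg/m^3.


6.956 mg/m^3

Convert liters to m^3: 1 m^3 = 1000 L
Concentration = mass / volume * 1000
= 8.67 / 1246.4 * 1000
= 0.006956033376 * 1000
= 6.956 mg/m^3


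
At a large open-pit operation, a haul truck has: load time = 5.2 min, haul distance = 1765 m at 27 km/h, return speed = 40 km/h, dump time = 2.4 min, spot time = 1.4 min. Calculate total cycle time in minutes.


Convert haul speed to m/min: 27 * 1000/60 = 450 m/min
Haul time = 1765 / 450 = 3.922222222 min
Convert return speed to m/min: 40 * 1000/60 = 666.6666667 m/min
Return time = 1765 / 666.6666667 = 2.6475 min
Total cycle time:
= 5.2 + 3.922222222 + 2.4 + 2.6475 + 1.4
= 15.5697 min

15.5697 min


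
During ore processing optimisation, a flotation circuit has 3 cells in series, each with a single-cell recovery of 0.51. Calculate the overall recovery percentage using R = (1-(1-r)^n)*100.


Complement of single-cell recovery:
1 - r = 1 - 0.51 = 0.49
Raise to power n:
(1 - r)^3 = 0.49^3 = 0.117649
Overall recovery:
R = (1 - 0.117649) * 100
= 88.2351%

88.2351%


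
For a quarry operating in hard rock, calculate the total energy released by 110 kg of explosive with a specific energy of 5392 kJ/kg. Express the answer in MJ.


593.12 MJ

Energy = mass * specific_energy / 1000
= 110 * 5392 / 1000
= 593120 / 1000
= 593.12 MJ


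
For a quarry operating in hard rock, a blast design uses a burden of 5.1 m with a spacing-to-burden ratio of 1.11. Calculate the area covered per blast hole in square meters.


28.8711 m^2

First, find the spacing:
Spacing = burden * ratio = 5.1 * 1.11
= 5.661 m
Then, calculate the area:
Area = burden * spacing = 5.1 * 5.661
= 28.8711 m^2


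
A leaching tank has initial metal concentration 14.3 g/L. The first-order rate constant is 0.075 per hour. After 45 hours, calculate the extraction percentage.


96.5782%

Compute the exponent:
-k * t = -0.075 * 45 = -3.375
Remaining concentration:
C = 14.3 * exp(-3.375)
= 14.3 * 0.03421811831
= 0.4893190919 g/L
Extracted = 14.3 - 0.4893190919 = 13.81068091 g/L
Extraction % = 13.81068091 / 14.3 * 100
= 96.5782%


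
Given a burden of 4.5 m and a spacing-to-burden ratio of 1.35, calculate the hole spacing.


6.075 m

Spacing = burden * ratio
= 4.5 * 1.35
= 6.075 m


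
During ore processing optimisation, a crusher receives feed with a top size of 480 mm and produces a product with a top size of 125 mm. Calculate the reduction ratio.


Reduction ratio = feed size / product size
= 480 / 125
= 3.84

3.84


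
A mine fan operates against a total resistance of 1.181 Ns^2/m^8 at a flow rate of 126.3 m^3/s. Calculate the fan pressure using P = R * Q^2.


Compute Q^2:
Q^2 = 126.3^2 = 15951.69
Compute pressure:
P = R * Q^2 = 1.181 * 15951.69
= 18838.9459 Pa

18838.9459 Pa


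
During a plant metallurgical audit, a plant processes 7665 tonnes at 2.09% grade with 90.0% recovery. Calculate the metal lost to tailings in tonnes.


Total metal in feed:
= 7665 * 2.09 / 100 = 160.1985 tonnes
Metal recovered:
= 160.1985 * 90.0 / 100 = 144.17865 tonnes
Metal lost to tailings:
= 160.1985 - 144.17865
= 16.0199 tonnes

16.0199 tonnes


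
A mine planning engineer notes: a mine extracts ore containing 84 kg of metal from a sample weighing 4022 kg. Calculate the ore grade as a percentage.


2.0885%

Ore grade = (metal mass / ore mass) * 100
= (84 / 4022) * 100
= 0.02088513178 * 100
= 2.0885%


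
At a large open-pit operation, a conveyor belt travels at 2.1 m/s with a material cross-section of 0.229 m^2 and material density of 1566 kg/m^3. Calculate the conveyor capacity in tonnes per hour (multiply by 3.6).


2711.1218 t/h

Volumetric flow = speed * area
= 2.1 * 0.229 = 0.4809 m^3/s
Mass flow = volumetric * density
= 0.4809 * 1566 = 753.0894 kg/s
Convert to t/h: multiply by 3.6
Capacity = 753.0894 * 3.6
= 2711.1218 t/h


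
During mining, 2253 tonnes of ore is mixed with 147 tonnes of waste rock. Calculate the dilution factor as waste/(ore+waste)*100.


6.125%

Total material = ore + waste
= 2253 + 147 = 2400 tonnes
Dilution = waste / total * 100
= 147 / 2400 * 100
= 0.06125 * 100
= 6.125%


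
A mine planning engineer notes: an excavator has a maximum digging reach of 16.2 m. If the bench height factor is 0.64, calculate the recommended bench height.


Bench height = reach * factor
= 16.2 * 0.64
= 10.368 m

10.368 m


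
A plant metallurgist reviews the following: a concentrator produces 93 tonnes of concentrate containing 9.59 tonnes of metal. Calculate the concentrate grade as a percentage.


Grade = (metal in concentrate / concentrate mass) * 100
= (9.59 / 93) * 100
= 0.1031182796 * 100
= 10.3118%

10.3118%


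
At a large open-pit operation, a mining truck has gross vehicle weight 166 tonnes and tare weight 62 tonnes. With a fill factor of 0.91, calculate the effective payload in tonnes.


Maximum payload = gross - tare
= 166 - 62 = 104 tonnes
Effective payload = max payload * fill factor
= 104 * 0.91
= 94.64 tonnes

94.64 tonnes


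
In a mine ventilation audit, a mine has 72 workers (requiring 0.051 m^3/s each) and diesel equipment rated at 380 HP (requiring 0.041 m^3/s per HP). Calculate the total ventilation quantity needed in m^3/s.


Airflow for workers:
Q_people = 72 * 0.051 = 3.672 m^3/s
Airflow for diesel equipment:
Q_diesel = 380 * 0.041 = 15.58 m^3/s
Total ventilation:
Q_total = 3.672 + 15.58
= 19.252 m^3/s

19.252 m^3/s


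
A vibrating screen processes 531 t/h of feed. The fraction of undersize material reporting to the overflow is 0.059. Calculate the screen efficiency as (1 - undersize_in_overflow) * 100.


94.1%

Screen efficiency = (1 - fraction of undersize in overflow) * 100
= (1 - 0.059) * 100
= 0.941 * 100
= 94.1%


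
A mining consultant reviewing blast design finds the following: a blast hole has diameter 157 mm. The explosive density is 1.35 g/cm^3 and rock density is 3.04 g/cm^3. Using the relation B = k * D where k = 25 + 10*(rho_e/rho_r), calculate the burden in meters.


First, compute k:
rho_e / rho_r = 1.35 / 3.04 = 0.4440789474
k = 25 + 10 * 0.4440789474 = 29.44078947
Then, compute burden:
B = k * D / 1000 = 29.44078947 * 157 / 1000
= 4622.203947 / 1000
= 4.6222 m

4.6222 m


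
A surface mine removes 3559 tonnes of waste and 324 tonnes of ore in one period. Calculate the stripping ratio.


10.9846

Stripping ratio = waste tonnage / ore tonnage
= 3559 / 324
= 10.9846


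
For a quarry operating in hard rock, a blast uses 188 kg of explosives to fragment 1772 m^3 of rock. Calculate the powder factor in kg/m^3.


0.1061 kg/m^3

Powder factor = explosive mass / rock volume
= 188 / 1772
= 0.1061 kg/m^3


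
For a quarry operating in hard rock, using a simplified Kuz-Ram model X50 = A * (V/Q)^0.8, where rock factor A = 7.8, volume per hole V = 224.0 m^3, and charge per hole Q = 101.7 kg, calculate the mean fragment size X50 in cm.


Compute V/Q:
V/Q = 224.0 / 101.7 = 2.202556539
Raise to the power 0.8:
(V/Q)^0.8 = 2.202556539^0.8 = 1.880795826
Multiply by A:
X50 = 7.8 * 1.880795826
= 14.6702 cm

14.6702 cm


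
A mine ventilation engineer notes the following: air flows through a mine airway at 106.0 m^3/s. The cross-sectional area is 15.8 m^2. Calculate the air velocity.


6.7089 m/s

Velocity = flow rate / cross-sectional area
= 106.0 / 15.8
= 6.7089 m/s


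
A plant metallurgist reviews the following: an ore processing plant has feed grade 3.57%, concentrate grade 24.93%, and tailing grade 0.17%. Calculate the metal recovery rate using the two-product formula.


Using the two-product formula:
R = 100 * c * (f - t) / (f * (c - t))
Numerator = 100 * 24.93 * (3.57 - 0.17)
= 100 * 24.93 * 3.4
= 8476.2
Denominator = 3.57 * (24.93 - 0.17)
= 3.57 * 24.76
= 88.3932
R = 8476.2 / 88.3932
= 95.892%

95.892%


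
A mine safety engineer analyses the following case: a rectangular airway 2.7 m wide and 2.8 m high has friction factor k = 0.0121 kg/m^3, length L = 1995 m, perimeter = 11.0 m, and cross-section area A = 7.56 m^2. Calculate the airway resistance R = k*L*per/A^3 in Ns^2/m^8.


Compute the numerator:
k * L * per = 0.0121 * 1995 * 11.0
= 265.5345
Compute the denominator:
A^3 = 7.56^3 = 432.081216
Resistance:
R = 265.5345 / 432.081216
= 0.6145 Ns^2/m^8

0.6145 Ns^2/m^8


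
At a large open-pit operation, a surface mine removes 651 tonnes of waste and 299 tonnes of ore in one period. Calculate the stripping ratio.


2.1773

Stripping ratio = waste tonnage / ore tonnage
= 651 / 299
= 2.1773


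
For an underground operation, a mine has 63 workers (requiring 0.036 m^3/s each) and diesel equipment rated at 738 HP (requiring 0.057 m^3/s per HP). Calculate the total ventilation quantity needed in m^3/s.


Airflow for workers:
Q_people = 63 * 0.036 = 2.268 m^3/s
Airflow for diesel equipment:
Q_diesel = 738 * 0.057 = 42.066 m^3/s
Total ventilation:
Q_total = 2.268 + 42.066
= 44.334 m^3/s

44.334 m^3/s


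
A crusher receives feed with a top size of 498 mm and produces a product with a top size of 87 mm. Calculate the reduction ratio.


5.7241

Reduction ratio = feed size / product size
= 498 / 87
= 5.7241


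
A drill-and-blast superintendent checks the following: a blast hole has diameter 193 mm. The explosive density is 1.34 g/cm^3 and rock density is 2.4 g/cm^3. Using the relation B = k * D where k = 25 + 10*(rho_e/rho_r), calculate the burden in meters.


5.9026 m

First, compute k:
rho_e / rho_r = 1.34 / 2.4 = 0.5583333333
k = 25 + 10 * 0.5583333333 = 30.58333333
Then, compute burden:
B = k * D / 1000 = 30.58333333 * 193 / 1000
= 5902.583333 / 1000
= 5.9026 m


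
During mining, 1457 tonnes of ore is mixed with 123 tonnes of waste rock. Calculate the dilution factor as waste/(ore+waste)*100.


7.7848%

Total material = ore + waste
= 1457 + 123 = 1580 tonnes
Dilution = waste / total * 100
= 123 / 1580 * 100
= 0.07784810127 * 100
= 7.7848%


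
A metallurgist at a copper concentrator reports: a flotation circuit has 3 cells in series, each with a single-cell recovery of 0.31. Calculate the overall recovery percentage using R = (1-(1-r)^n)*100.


Complement of single-cell recovery:
1 - r = 1 - 0.31 = 0.69
Raise to power n:
(1 - r)^3 = 0.69^3 = 0.328509
Overall recovery:
R = (1 - 0.328509) * 100
= 67.1491%

67.1491%


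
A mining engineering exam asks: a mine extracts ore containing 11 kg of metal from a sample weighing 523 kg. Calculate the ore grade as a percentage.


2.1033%

Ore grade = (metal mass / ore mass) * 100
= (11 / 523) * 100
= 0.02103250478 * 100
= 2.1033%


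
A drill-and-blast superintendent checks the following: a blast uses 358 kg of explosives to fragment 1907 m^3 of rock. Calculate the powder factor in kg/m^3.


0.1877 kg/m^3

Powder factor = explosive mass / rock volume
= 358 / 1907
= 0.1877 kg/m^3


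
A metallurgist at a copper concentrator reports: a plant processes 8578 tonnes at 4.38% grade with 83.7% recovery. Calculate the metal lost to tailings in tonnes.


61.2418 tonnes

Total metal in feed:
= 8578 * 4.38 / 100 = 375.7164 tonnes
Metal recovered:
= 375.7164 * 83.7 / 100 = 314.4746268 tonnes
Metal lost to tailings:
= 375.7164 - 314.4746268
= 61.2418 tonnes


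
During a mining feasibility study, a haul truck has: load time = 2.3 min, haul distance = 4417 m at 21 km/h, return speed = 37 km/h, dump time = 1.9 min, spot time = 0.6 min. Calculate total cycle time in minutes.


24.5827 min

Convert haul speed to m/min: 21 * 1000/60 = 350 m/min
Haul time = 4417 / 350 = 12.62 min
Convert return speed to m/min: 37 * 1000/60 = 616.6666667 m/min
Return time = 4417 / 616.6666667 = 7.162702703 min
Total cycle time:
= 2.3 + 12.62 + 1.9 + 7.162702703 + 0.6
= 24.5827 min


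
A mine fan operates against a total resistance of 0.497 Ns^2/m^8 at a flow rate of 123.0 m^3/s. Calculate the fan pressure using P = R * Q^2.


7519.113 Pa

Compute Q^2:
Q^2 = 123.0^2 = 15129.0
Compute pressure:
P = R * Q^2 = 0.497 * 15129.0
= 7519.113 Pa


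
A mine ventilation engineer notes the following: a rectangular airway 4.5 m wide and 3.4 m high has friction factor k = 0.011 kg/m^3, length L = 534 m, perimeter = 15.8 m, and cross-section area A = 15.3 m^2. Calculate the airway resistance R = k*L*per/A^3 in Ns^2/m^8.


0.0259 Ns^2/m^8

Compute the numerator:
k * L * per = 0.011 * 534 * 15.8
= 92.8092
Compute the denominator:
A^3 = 15.3^3 = 3581.577
Resistance:
R = 92.8092 / 3581.577
= 0.0259 Ns^2/m^8


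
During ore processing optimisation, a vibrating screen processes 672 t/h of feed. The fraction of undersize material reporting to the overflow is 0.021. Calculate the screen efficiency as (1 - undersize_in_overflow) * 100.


Screen efficiency = (1 - fraction of undersize in overflow) * 100
= (1 - 0.021) * 100
= 0.979 * 100
= 97.9%

97.9%


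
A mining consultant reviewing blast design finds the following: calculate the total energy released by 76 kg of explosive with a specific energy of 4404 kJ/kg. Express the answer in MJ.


Energy = mass * specific_energy / 1000
= 76 * 4404 / 1000
= 334704 / 1000
= 334.704 MJ

334.704 MJ


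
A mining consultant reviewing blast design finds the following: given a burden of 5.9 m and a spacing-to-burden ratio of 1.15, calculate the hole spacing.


6.785 m

Spacing = burden * ratio
= 5.9 * 1.15
= 6.785 m


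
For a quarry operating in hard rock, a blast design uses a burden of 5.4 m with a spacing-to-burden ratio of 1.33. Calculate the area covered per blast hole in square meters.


First, find the spacing:
Spacing = burden * ratio = 5.4 * 1.33
= 7.182 m
Then, calculate the area:
Area = burden * spacing = 5.4 * 7.182
= 38.7828 m^2

38.7828 m^2


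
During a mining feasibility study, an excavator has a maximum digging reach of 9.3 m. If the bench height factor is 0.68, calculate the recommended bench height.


6.324 m

Bench height = reach * factor
= 9.3 * 0.68
= 6.324 m


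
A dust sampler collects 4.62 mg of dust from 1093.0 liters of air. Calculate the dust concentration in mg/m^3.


4.2269 mg/m^3

Convert liters to m^3: 1 m^3 = 1000 L
Concentration = mass / volume * 1000
= 4.62 / 1093.0 * 1000
= 0.004226898445 * 1000
= 4.2269 mg/m^3


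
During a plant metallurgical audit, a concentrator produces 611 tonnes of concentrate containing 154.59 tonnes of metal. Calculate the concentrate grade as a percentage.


25.3011%

Grade = (metal in concentrate / concentrate mass) * 100
= (154.59 / 611) * 100
= 0.2530114566 * 100
= 25.3011%


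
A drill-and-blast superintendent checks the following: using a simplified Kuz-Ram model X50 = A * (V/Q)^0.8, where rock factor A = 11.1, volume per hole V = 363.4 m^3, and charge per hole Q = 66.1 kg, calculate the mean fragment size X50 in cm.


Compute V/Q:
V/Q = 363.4 / 66.1 = 5.497730711
Raise to the power 0.8:
(V/Q)^0.8 = 5.497730711^0.8 = 3.909730037
Multiply by A:
X50 = 11.1 * 3.909730037
= 43.398 cm

43.398 cm


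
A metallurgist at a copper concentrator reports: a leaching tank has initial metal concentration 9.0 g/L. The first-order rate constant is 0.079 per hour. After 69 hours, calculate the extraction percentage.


Compute the exponent:
-k * t = -0.079 * 69 = -5.451
Remaining concentration:
C = 9.0 * exp(-5.451)
= 9.0 * 0.004292010533
= 0.0386280948 g/L
Extracted = 9.0 - 0.0386280948 = 8.961371905 g/L
Extraction % = 8.961371905 / 9.0 * 100
= 99.5708%

99.5708%


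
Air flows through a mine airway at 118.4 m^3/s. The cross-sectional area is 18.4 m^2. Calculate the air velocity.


6.4348 m/s

Velocity = flow rate / cross-sectional area
= 118.4 / 18.4
= 6.4348 m/s


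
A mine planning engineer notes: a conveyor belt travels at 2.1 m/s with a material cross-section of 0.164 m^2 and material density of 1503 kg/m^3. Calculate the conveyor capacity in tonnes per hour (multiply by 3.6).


Volumetric flow = speed * area
= 2.1 * 0.164 = 0.3444 m^3/s
Mass flow = volumetric * density
= 0.3444 * 1503 = 517.6332 kg/s
Convert to t/h: multiply by 3.6
Capacity = 517.6332 * 3.6
= 1863.4795 t/h

1863.4795 t/h


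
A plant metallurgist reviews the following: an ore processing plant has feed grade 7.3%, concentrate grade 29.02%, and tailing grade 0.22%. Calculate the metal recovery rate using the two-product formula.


Using the two-product formula:
R = 100 * c * (f - t) / (f * (c - t))
Numerator = 100 * 29.02 * (7.3 - 0.22)
= 100 * 29.02 * 7.08
= 20546.16
Denominator = 7.3 * (29.02 - 0.22)
= 7.3 * 28.8
= 210.24
R = 20546.16 / 210.24
= 97.7272%

97.7272%


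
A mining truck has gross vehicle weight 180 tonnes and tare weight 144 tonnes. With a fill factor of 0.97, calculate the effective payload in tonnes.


34.92 tonnes

Maximum payload = gross - tare
= 180 - 144 = 36 tonnes
Effective payload = max payload * fill factor
= 36 * 0.97
= 34.92 tonnes
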